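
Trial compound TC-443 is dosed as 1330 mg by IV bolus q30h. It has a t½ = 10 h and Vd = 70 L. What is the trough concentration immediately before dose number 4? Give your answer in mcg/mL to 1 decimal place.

f = (1/2)^(τ/t½) = (1/2)^(30/10) ≈ 0.1250.
C₀ = D/Vd = 1330/70 ≈ 19.000 mcg/mL.
Before the 4th dose, 3 doses have been given. Superposition: Cmin = C₀·(f + f² + … + f^3).
≈ 19.000 × (0.1250 + 0.0156 + 0.0020) ≈ 19.000 × 0.1426 ≈ 2.709 mcg/mL.

2.7 mcg/mL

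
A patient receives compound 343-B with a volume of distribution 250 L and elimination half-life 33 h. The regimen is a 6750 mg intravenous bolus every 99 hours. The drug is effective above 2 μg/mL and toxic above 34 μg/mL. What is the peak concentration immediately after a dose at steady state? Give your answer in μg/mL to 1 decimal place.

The dosing interval is 3 half-lives, so f = 2^(−3) = 0.125.
At steady state, R = 1/(1 − 0.125) = 8/7.
Single-dose peak C₀ = D/Vd = 6750/250 = 27 μg/mL.
Steady-state peak Cmax,ss = C₀·R = 27 × 8/7 ≈ 30.857 μg/mL.
Peak 30.9 μg/mL vs MTC 34 μg/mL: below toxic threshold.

30.9 μg/mL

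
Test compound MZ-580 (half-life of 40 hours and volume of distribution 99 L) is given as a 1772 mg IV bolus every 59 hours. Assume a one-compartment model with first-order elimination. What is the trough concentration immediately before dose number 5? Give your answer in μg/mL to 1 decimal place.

9.9 μg/mL

f = (1/2)^(τ/t½) = (1/2)^(59/40) ≈ 0.3597.
C₀ = D/Vd = 1772/99 ≈ 17.899 μg/mL.
Before the 5th dose, 4 doses have been given. Superposition: Cmin = C₀·(f + f² + … + f^4).
≈ 17.899 × (0.3597 + 0.1294 + 0.0465 + 0.0167) ≈ 17.899 × 0.5523 ≈ 9.886 μg/mL.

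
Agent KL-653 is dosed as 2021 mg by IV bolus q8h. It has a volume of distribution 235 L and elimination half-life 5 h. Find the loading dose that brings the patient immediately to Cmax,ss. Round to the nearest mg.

3016 mg

f = (1/2)^(8/5) ≈ 0.329877; accumulation ratio R = 1/(1−f) ≈ 1.49226.
Loading dose to hit Cmax,ss on first dose: D_load = D_maint·R ≈ 2021 × 1.49226 ≈ 3015.86 mg.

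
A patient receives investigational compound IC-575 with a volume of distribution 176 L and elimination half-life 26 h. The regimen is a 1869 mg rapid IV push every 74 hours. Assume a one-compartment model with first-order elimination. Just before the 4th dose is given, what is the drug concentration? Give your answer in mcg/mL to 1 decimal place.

f = (1/2)^(τ/t½) = (1/2)^(74/26) ≈ 0.1391.
C₀ = D/Vd = 1869/176 ≈ 10.619 mcg/mL.
Before the 4th dose, 3 doses have been given. Superposition: Cmin = C₀·(f + f² + … + f^3).
≈ 10.619 × (0.1391 + 0.0193 + 0.0027) ≈ 10.619 × 0.1611 ≈ 1.711 mcg/mL.

1.7 mcg/mL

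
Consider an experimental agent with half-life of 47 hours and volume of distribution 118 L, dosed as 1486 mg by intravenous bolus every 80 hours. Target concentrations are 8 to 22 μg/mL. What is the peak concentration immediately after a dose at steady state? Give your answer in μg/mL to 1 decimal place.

k = ln2/t½ = ln2/47 ≈ 0.014748 h⁻¹; fraction remaining f = e^(−kτ) = e^(−0.014748×80) ≈ 0.3073.
Accumulation ratio R = 1/(1 − f) ≈ 1/0.6927 ≈ 1.4436.
Single-dose peak C₀ = D/Vd = 1486/118 ≈ 12.593 μg/mL.
Cmax,ss = C₀/(1 − f) ≈ 12.593/0.6927 ≈ 18.180 μg/mL.
Peak 18.2 μg/mL vs MTC 22 μg/mL: below toxic threshold.

18.2 μg/mL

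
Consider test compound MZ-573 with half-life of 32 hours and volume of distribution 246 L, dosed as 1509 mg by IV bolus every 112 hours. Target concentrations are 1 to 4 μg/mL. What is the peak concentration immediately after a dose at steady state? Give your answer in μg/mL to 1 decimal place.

k = ln2/t½ = ln2/32 ≈ 0.021661 h⁻¹; fraction remaining f = e^(−kτ) = e^(−0.021661×112) ≈ 0.0884.
At steady state, accumulation factor R = 1/(1 − e^(−kτ)) ≈ 1.0970.
Single-dose peak C₀ = D/Vd = 1509/246 ≈ 6.134 μg/mL.
Cmax,ss = C₀/(1 − f) ≈ 6.134/0.9116 ≈ 6.729 μg/mL.
Peak 6.7 μg/mL vs MTC 4 μg/mL: exceeds toxic threshold.

6.7 μg/mL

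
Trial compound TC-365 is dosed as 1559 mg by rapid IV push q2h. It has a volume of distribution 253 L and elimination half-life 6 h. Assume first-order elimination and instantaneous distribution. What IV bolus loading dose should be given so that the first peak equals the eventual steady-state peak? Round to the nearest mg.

f = (1/2)^(2/6) ≈ 0.793701; accumulation ratio R = 1/(1−f) ≈ 4.84733.
Loading dose to hit Cmax,ss on first dose: D_load = D_maint·R ≈ 1559 × 4.84733 ≈ 7556.99 mg.

7557 mg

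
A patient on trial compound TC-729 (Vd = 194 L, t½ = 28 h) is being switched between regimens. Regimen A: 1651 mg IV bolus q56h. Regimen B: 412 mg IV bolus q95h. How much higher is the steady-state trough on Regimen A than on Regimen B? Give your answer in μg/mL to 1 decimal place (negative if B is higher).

Regimen A: f = (1/2)^(56/28) ≈ 0.2500; Cmin,ss = (1651/194)·f/(1−f) ≈ 2.837 μg/mL.
Regimen B: f = (1/2)^(95/28) ≈ 0.0952; Cmin,ss = (412/194)·f/(1−f) ≈ 0.223 μg/mL.
Difference ≈ 2.837 − 0.223 ≈ 2.614 μg/mL.

2.6 μg/mL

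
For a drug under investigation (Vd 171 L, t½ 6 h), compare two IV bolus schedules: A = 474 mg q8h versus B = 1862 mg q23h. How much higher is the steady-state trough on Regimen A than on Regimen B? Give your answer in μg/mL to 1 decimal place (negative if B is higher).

1.0 μg/mL

Regimen A: f = (1/2)^(8/6) ≈ 0.3969; Cmin,ss = (474/171)·f/(1−f) ≈ 1.824 μg/mL.
Regimen B: f = (1/2)^(23/6) ≈ 0.0702; Cmin,ss = (1862/171)·f/(1−f) ≈ 0.822 μg/mL.
Difference ≈ 1.824 − 0.822 ≈ 1.002 μg/mL.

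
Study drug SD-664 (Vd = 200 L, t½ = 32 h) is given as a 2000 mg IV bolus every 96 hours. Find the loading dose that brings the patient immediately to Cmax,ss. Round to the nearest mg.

2286 mg

f = (1/2)^(96/32) ≈ 0.125000; accumulation ratio R = 1/(1−f) ≈ 1.14286.
Loading dose to hit Cmax,ss on first dose: D_load = D_maint·R ≈ 2000 × 1.14286 ≈ 2285.72 mg.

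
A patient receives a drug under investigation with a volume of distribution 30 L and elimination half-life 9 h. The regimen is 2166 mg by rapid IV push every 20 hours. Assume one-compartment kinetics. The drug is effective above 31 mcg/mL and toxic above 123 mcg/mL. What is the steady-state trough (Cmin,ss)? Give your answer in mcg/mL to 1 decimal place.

k = ln2/t½ = ln2/9 ≈ 0.077016 h⁻¹; fraction remaining f = e^(−kτ) = e^(−0.077016×20) ≈ 0.2143.
Single-dose peak C₀ = D/Vd = 2166/30 ≈ 72.200 mcg/mL.
Steady-state trough Cmin,ss = C₀·f/(1−f) ≈ 72.200 × 0.2143/0.7857 ≈ 19.693 mcg/mL.
Trough 19.7 mcg/mL vs MEC 31 mcg/mL: subtherapeutic.

19.7 mcg/mL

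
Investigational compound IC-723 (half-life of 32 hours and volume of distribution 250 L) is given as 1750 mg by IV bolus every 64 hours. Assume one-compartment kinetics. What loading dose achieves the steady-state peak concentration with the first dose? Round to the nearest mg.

2333 mg

f = (1/2)^(64/32) ≈ 0.250000; accumulation ratio R = 1/(1−f) ≈ 1.33333.
Loading dose to hit Cmax,ss on first dose: D_load = D_maint·R ≈ 1750 × 1.33333 ≈ 2333.33 mg.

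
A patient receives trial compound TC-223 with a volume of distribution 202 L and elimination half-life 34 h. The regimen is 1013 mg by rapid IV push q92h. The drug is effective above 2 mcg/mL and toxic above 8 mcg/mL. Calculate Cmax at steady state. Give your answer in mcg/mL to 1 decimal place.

Over one 92-h interval, 92/34 ≈ 2.7059 half-lives elapse, leaving f ≈ 0.1533 of each dose.
Accumulation ratio R = 1/(1 − f) ≈ 1/0.8467 ≈ 1.1811.
Each bolus raises the concentration by D/Vd = 1013/202 ≈ 5.015 mcg/mL.
Steady-state peak Cmax,ss = C₀·R ≈ 5.015 × 1.1811 ≈ 5.923 mcg/mL.
Peak 5.9 mcg/mL vs MTC 8 mcg/mL: below toxic threshold.

5.9 mcg/mL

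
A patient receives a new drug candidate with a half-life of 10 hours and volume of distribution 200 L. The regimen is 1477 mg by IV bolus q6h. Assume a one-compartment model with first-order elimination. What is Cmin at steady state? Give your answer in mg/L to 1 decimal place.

Over one 6-h interval, 6/10 ≈ 0.6 half-lives elapse, leaving f ≈ 0.6598 of each dose.
Accumulation ratio R = 1/(1 − f) ≈ 1/0.3402 ≈ 2.9394.
Single-dose peak C₀ = D/Vd = 1477/200 ≈ 7.385 mg/L.
Steady-state peak Cmax,ss = C₀·R ≈ 7.385 × 2.9394 ≈ 21.707 mg/L.
One interval later, Cmin,ss = Cmax,ss·e^(−kτ) ≈ 21.707 × 0.6598 ≈ 14.322 mg/L.

14.3 mg/L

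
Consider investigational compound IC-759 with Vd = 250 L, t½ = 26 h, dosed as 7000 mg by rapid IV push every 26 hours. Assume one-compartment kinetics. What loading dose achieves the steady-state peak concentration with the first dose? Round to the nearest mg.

f = (1/2)^(26/26) ≈ 0.500000; accumulation ratio R = 1/(1−f) ≈ 2.00000.
Loading dose to hit Cmax,ss on first dose: D_load = D_maint·R ≈ 7000 × 2.00000 ≈ 14000.00 mg.

14000 mg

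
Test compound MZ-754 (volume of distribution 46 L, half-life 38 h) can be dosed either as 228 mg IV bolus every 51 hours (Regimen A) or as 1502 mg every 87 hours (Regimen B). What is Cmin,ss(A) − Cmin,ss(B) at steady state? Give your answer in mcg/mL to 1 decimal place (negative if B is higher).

Regimen A: f = (1/2)^(51/38) ≈ 0.3944; Cmin,ss = (228/46)·f/(1−f) ≈ 3.228 mcg/mL.
Regimen B: f = (1/2)^(87/38) ≈ 0.2046; Cmin,ss = (1502/46)·f/(1−f) ≈ 8.399 mcg/mL.
Difference ≈ 3.228 − 8.399 ≈ -5.171 mcg/mL.

-5.2 mcg/mL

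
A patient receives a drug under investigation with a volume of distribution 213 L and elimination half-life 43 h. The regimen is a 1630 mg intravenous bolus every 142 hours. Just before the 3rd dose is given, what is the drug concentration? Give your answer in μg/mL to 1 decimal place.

0.9 μg/mL

f = (1/2)^(τ/t½) = (1/2)^(142/43) ≈ 0.1014.
C₀ = D/Vd = 1630/213 ≈ 7.653 μg/mL.
Before the 3rd dose, 2 doses have been given. Superposition: Cmin = C₀·(f + f²).
≈ 7.653 × (0.1014 + 0.0103) ≈ 7.653 × 0.1117 ≈ 0.855 μg/mL.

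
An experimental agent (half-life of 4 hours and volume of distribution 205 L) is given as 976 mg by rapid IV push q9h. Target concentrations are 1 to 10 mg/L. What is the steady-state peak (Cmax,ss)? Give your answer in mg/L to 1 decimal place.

τ/t½ = 9/4 ≈ 2.25, so fraction remaining f = (1/2)^(9/4) ≈ 0.2102.
At steady state, accumulation factor R = 1/(1 − e^(−kτ)) ≈ 1.2661.
Single-dose peak C₀ = D/Vd = 976/205 ≈ 4.761 mg/L.
Steady-state peak Cmax,ss = C₀·R ≈ 4.761 × 1.2661 ≈ 6.028 mg/L.
Peak 6.0 mg/L vs MTC 10 mg/L: below toxic threshold.

6.0 mg/L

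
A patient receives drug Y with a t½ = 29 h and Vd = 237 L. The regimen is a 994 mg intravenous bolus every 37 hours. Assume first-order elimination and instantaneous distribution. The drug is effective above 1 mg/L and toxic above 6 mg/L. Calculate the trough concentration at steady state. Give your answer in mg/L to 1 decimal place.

k = ln2/t½ = ln2/29 ≈ 0.023902 h⁻¹; fraction remaining f = e^(−kτ) = e^(−0.023902×37) ≈ 0.4130.
Accumulation ratio R = 1/(1 − f) ≈ 1/0.5870 ≈ 1.7036.
Single-dose peak C₀ = D/Vd = 994/237 ≈ 4.194 mg/L.
Cmax,ss = C₀/(1 − f) ≈ 4.194/0.5870 ≈ 7.145 mg/L.
Steady-state trough Cmin,ss = Cmax,ss·f ≈ 7.145 × 0.4130 ≈ 2.951 mg/L.
Trough 3.0 mg/L vs MEC 1 mg/L: adequate.

3.0 mg/L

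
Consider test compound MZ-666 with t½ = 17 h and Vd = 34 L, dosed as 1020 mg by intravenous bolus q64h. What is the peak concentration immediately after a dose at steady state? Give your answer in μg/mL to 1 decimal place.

32.4 μg/mL

k = ln2/t½ = ln2/17 ≈ 0.040773 h⁻¹; fraction remaining f = e^(−kτ) = e^(−0.040773×64) ≈ 0.0736.
At steady state, accumulation factor R = 1/(1 − e^(−kτ)) ≈ 1.0794.
Single-dose peak C₀ = D/Vd = 1020/34 ≈ 30.000 μg/mL.
Steady-state peak Cmax,ss = C₀·R ≈ 30.000 × 1.0794 ≈ 32.382 μg/mL.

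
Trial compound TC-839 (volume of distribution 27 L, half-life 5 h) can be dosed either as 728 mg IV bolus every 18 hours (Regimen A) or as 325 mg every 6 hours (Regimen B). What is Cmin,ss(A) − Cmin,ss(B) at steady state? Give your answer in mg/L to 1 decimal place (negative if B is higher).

Regimen A: f = (1/2)^(18/5) ≈ 0.0825; Cmin,ss = (728/27)·f/(1−f) ≈ 2.424 mg/L.
Regimen B: f = (1/2)^(6/5) ≈ 0.4353; Cmin,ss = (325/27)·f/(1−f) ≈ 9.279 mg/L.
Difference ≈ 2.424 − 9.279 ≈ -6.855 mg/L.

-6.9 mg/L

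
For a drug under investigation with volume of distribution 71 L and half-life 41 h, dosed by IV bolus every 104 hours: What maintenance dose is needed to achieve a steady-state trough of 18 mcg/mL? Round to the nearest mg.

6137 mg

τ/t½ = 104/41 ≈ 2.5366, so f = (1/2)^(104/41) ≈ 0.172350.
Cmin,ss = (D/Vd)·f/(1−f), so D = Cmin,ss·Vd·(1−f)/f.
D = 18 × 71 × (1−f)/f ≈ 18 × 71 × 4.80215 ≈ 6137.15 mg.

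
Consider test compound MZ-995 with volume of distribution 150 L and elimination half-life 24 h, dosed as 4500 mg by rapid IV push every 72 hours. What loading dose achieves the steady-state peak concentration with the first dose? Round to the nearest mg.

f = (1/2)^(72/24) ≈ 0.125000; accumulation ratio R = 1/(1−f) ≈ 1.14286.
Loading dose to hit Cmax,ss on first dose: D_load = D_maint·R ≈ 4500 × 1.14286 ≈ 5142.87 mg.

5143 mg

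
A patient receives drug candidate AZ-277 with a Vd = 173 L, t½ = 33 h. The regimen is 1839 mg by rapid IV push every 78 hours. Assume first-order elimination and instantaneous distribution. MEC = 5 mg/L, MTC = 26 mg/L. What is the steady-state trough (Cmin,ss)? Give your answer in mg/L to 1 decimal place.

Over one 78-h interval, 78/33 ≈ 2.3636 half-lives elapse, leaving f ≈ 0.1943 of each dose.
At steady state, accumulation factor R = 1/(1 − e^(−kτ)) ≈ 1.2412.
Each bolus raises the concentration by D/Vd = 1839/173 ≈ 10.630 mg/L.
Steady-state peak Cmax,ss = C₀·R ≈ 10.630 × 1.2412 ≈ 13.194 mg/L.
Steady-state trough Cmin,ss = Cmax,ss·f ≈ 13.194 × 0.1943 ≈ 2.564 mg/L.
Trough 2.6 mg/L vs MEC 5 mg/L: subtherapeutic.

2.6 mg/L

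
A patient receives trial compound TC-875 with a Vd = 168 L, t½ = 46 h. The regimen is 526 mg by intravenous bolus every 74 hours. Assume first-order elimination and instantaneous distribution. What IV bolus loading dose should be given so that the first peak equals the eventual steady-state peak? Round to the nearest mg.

f = (1/2)^(74/46) ≈ 0.327895; accumulation ratio R = 1/(1−f) ≈ 1.48786.
Loading dose to hit Cmax,ss on first dose: D_load = D_maint·R ≈ 526 × 1.48786 ≈ 782.61 mg.

783 mg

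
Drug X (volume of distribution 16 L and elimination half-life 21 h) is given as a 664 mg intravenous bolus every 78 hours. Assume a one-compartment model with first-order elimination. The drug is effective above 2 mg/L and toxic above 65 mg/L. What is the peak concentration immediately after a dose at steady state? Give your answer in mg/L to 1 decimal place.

τ/t½ = 78/21 ≈ 3.7143, so fraction remaining f = (1/2)^(78/21) ≈ 0.0762.
Accumulation ratio R = 1/(1 − f) ≈ 1/0.9238 ≈ 1.0825.
Each bolus raises the concentration by D/Vd = 664/16 ≈ 41.500 mg/L.
Cmax,ss = C₀/(1 − f) ≈ 41.500/0.9238 ≈ 44.923 mg/L.
Peak 44.9 mg/L vs MTC 65 mg/L: below toxic threshold.

44.9 mg/L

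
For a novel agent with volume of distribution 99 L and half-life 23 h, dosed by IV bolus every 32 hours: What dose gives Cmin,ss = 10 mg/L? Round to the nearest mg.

τ/t½ = 32/23 ≈ 1.3913, so f = (1/2)^(32/23) ≈ 0.381220.
Cmin,ss = (D/Vd)·f/(1−f), so D = Cmin,ss·Vd·(1−f)/f.
D = 10 × 99 × (1−f)/f ≈ 10 × 99 × 1.62316 ≈ 1606.93 mg.

1607 mg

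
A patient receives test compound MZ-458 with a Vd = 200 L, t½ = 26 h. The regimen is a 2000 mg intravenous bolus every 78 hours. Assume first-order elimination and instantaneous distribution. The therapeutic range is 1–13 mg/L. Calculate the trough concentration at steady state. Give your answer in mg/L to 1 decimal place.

1.4 mg/L

τ = 78 h = 3 half-lives, so f = (1/2)^3 = 0.125.
At steady state, R = 1/(1 − 0.125) = 8/7.
Single-dose peak C₀ = D/Vd = 2000/200 = 10 mg/L.
Steady-state peak Cmax,ss = C₀·R = 10 × 8/7 ≈ 11.429 mg/L.
Steady-state trough Cmin,ss = Cmax,ss·f ≈ 11.429 × 0.125 ≈ 1.429 mg/L.
Trough 1.4 mg/L vs MEC 1 mg/L: adequate.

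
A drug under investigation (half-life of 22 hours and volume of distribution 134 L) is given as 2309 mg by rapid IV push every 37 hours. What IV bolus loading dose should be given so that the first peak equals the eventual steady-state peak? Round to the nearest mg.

f = (1/2)^(37/22) ≈ 0.311690; accumulation ratio R = 1/(1−f) ≈ 1.45283.
Loading dose to hit Cmax,ss on first dose: D_load = D_maint·R ≈ 2309 × 1.45283 ≈ 3354.58 mg.

3355 mg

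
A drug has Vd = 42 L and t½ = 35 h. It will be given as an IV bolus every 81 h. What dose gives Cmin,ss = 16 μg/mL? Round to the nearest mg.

τ/t½ = 81/35 ≈ 2.3143, so f = (1/2)^(81/35) ≈ 0.201062.
Cmin,ss = (D/Vd)·f/(1−f), so D = Cmin,ss·Vd·(1−f)/f.
D = 16 × 42 × (1−f)/f ≈ 16 × 42 × 3.97359 ≈ 2670.25 mg.

2670 mg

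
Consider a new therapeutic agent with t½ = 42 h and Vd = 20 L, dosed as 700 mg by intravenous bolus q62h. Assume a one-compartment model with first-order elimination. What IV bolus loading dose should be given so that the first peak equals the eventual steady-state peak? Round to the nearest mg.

1093 mg

f = (1/2)^(62/42) ≈ 0.359437; accumulation ratio R = 1/(1−f) ≈ 1.56113.
Loading dose to hit Cmax,ss on first dose: D_load = D_maint·R ≈ 700 × 1.56113 ≈ 1092.79 mg.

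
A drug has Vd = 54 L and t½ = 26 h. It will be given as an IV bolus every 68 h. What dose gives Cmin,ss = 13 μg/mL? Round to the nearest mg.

τ/t½ = 68/26 ≈ 2.6154, so f = (1/2)^(68/26) ≈ 0.163189.
Cmin,ss = (D/Vd)·f/(1−f), so D = Cmin,ss·Vd·(1−f)/f.
D = 13 × 54 × (1−f)/f ≈ 13 × 54 × 5.12786 ≈ 3599.76 mg.

3600 mg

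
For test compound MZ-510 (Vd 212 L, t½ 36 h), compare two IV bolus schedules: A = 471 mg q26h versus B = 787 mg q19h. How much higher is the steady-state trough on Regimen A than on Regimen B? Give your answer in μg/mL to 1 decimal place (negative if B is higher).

Regimen A: f = (1/2)^(26/36) ≈ 0.6062; Cmin,ss = (471/212)·f/(1−f) ≈ 3.420 μg/mL.
Regimen B: f = (1/2)^(19/36) ≈ 0.6936; Cmin,ss = (787/212)·f/(1−f) ≈ 8.403 μg/mL.
Difference ≈ 3.420 − 8.403 ≈ -4.983 μg/mL.

-5.0 μg/mL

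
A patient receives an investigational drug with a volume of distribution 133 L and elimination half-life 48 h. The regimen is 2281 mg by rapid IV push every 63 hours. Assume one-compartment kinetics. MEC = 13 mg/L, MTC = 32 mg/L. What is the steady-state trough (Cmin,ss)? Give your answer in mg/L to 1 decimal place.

Over one 63-h interval, 63/48 ≈ 1.3125 half-lives elapse, leaving f ≈ 0.4026 of each dose.
Each bolus raises the concentration by D/Vd = 2281/133 ≈ 17.150 mg/L.
Steady-state trough Cmin,ss = C₀·f/(1−f) ≈ 17.150 × 0.4026/0.5974 ≈ 11.558 mg/L.
Trough 11.6 mg/L vs MEC 13 mg/L: subtherapeutic.

11.6 mg/L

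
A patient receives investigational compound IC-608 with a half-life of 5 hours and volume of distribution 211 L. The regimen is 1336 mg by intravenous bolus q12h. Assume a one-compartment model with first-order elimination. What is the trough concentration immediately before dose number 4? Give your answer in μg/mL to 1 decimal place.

1.5 μg/mL

f = (1/2)^(τ/t½) = (1/2)^(12/5) ≈ 0.1895.
C₀ = D/Vd = 1336/211 ≈ 6.332 μg/mL.
Before the 4th dose, 3 doses have been given. Superposition: Cmin = C₀·(f + f² + … + f^3).
≈ 6.332 × (0.1895 + 0.0359 + 0.0068) ≈ 6.332 × 0.2322 ≈ 1.470 μg/mL.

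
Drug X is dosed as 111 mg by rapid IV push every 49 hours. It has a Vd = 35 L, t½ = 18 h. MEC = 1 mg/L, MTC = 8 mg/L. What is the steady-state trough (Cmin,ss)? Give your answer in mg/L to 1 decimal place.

0.6 mg/L

τ/t½ = 49/18 ≈ 2.7222, so fraction remaining f = (1/2)^(49/18) ≈ 0.1515.
Each bolus raises the concentration by D/Vd = 111/35 ≈ 3.171 mg/L.
Steady-state trough Cmin,ss = C₀·f/(1−f) ≈ 3.171 × 0.1515/0.8485 ≈ 0.566 mg/L.
Trough 0.6 mg/L vs MEC 1 mg/L: subtherapeutic.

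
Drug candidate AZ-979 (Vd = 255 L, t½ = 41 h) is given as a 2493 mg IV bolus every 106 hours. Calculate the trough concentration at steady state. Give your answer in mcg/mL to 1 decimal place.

2.0 mcg/mL

Over one 106-h interval, 106/41 ≈ 2.5854 half-lives elapse, leaving f ≈ 0.1666 of each dose.
Single-dose peak C₀ = D/Vd = 2493/255 ≈ 9.776 mcg/mL.
Steady-state trough Cmin,ss = C₀·f/(1−f) ≈ 9.776 × 0.1666/0.8334 ≈ 1.954 mcg/mL.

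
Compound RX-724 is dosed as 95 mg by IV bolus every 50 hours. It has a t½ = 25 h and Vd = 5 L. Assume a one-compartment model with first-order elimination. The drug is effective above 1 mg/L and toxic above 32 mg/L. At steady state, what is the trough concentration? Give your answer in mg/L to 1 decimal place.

τ = 50 h = 2 half-lives, so f = (1/2)^2 = 0.25.
At steady state, R = 1/(1 − 0.25) = 4/3.
Single-dose peak C₀ = D/Vd = 95/5 = 19 mg/L.
Steady-state peak Cmax,ss = C₀·R = 19 × 4/3 ≈ 25.333 mg/L.
Steady-state trough Cmin,ss = Cmax,ss·f ≈ 25.333 × 0.25 ≈ 6.333 mg/L.
Trough 6.3 mg/L vs MEC 1 mg/L: adequate.

6.3 mg/L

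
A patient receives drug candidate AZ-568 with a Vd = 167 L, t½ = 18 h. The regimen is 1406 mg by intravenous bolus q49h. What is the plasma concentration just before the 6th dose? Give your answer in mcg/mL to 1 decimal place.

f = (1/2)^(τ/t½) = (1/2)^(49/18) ≈ 0.1515.
C₀ = D/Vd = 1406/167 ≈ 8.419 mcg/mL.
Before the 6th dose, 5 doses have been given. Superposition: Cmin = C₀·(f + f² + … + f^5).
≈ 8.419 × (0.1515 + 0.0230 + 0.0035 + 0.0005 + 0.0001) ≈ 8.419 × 0.1786 ≈ 1.504 mcg/mL.

1.5 mcg/mL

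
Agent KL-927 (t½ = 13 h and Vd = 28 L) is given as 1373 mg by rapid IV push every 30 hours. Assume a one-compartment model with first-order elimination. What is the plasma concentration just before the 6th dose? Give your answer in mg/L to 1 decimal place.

f = (1/2)^(τ/t½) = (1/2)^(30/13) ≈ 0.2020.
C₀ = D/Vd = 1373/28 ≈ 49.036 mg/L.
Before the 6th dose, 5 doses have been given. Superposition: Cmin = C₀·(f + f² + … + f^5).
≈ 49.036 × (0.2020 + 0.0408 + 0.0082 + 0.0017 + 0.0003) ≈ 49.036 × 0.2530 ≈ 12.406 mg/L.

12.4 mg/L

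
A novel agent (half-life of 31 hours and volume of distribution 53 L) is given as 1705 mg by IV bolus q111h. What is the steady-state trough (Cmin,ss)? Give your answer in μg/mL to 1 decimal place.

2.9 μg/mL

k = ln2/t½ = ln2/31 ≈ 0.022360 h⁻¹; fraction remaining f = e^(−kτ) = e^(−0.022360×111) ≈ 0.0836.
Accumulation ratio R = 1/(1 − f) ≈ 1/0.9164 ≈ 1.0912.
Each bolus raises the concentration by D/Vd = 1705/53 ≈ 32.170 μg/mL.
Steady-state peak Cmax,ss = C₀·R ≈ 32.170 × 1.0912 ≈ 35.104 μg/mL.
Steady-state trough Cmin,ss = Cmax,ss·f ≈ 35.104 × 0.0836 ≈ 2.935 μg/mL.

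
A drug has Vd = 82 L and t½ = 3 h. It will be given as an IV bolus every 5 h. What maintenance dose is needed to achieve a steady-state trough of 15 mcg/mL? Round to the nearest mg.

2675 mg

τ/t½ = 5/3 ≈ 1.6667, so f = (1/2)^(5/3) ≈ 0.314980.
Cmin,ss = (D/Vd)·f/(1−f), so D = Cmin,ss·Vd·(1−f)/f.
D = 15 × 82 × (1−f)/f ≈ 15 × 82 × 2.17480 ≈ 2675.00 mg.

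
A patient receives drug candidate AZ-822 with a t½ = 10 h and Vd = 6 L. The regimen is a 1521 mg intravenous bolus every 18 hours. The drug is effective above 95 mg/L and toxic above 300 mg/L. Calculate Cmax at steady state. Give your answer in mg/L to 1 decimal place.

355.6 mg/L

Over one 18-h interval, 18/10 ≈ 1.8 half-lives elapse, leaving f ≈ 0.2872 of each dose.
At steady state, accumulation factor R = 1/(1 − e^(−kτ)) ≈ 1.4029.
Single-dose peak C₀ = D/Vd = 1521/6 ≈ 253.500 mg/L.
Steady-state peak Cmax,ss = C₀·R ≈ 253.500 × 1.4029 ≈ 355.635 mg/L.
Peak 355.6 mg/L vs MTC 300 mg/L: exceeds toxic threshold.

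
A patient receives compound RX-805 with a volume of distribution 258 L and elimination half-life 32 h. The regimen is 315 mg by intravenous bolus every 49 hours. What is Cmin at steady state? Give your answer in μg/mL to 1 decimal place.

0.6 μg/mL

Over one 49-h interval, 49/32 ≈ 1.5312 half-lives elapse, leaving f ≈ 0.3460 of each dose.
Accumulation ratio R = 1/(1 − f) ≈ 1/0.6540 ≈ 1.5291.
Single-dose peak C₀ = D/Vd = 315/258 ≈ 1.221 μg/mL.
Steady-state peak Cmax,ss = C₀·R ≈ 1.221 × 1.5291 ≈ 1.867 μg/mL.
Steady-state trough Cmin,ss = Cmax,ss·f ≈ 1.867 × 0.3460 ≈ 0.646 μg/mL.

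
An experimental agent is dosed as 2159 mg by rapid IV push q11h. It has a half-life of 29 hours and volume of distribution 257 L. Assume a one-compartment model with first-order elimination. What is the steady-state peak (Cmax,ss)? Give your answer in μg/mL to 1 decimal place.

k = ln2/t½ = ln2/29 ≈ 0.023902 h⁻¹; fraction remaining f = e^(−kτ) = e^(−0.023902×11) ≈ 0.7688.
Accumulation ratio R = 1/(1 − f) ≈ 1/0.2312 ≈ 4.3253.
Each bolus raises the concentration by D/Vd = 2159/257 ≈ 8.401 μg/mL.
Steady-state peak Cmax,ss = C₀·R ≈ 8.401 × 4.3253 ≈ 36.337 μg/mL.

36.3 μg/mL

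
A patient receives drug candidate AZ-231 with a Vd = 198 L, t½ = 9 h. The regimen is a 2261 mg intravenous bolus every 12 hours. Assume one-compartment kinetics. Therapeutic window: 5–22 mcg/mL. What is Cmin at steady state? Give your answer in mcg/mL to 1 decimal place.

Over one 12-h interval, 12/9 ≈ 1.3333 half-lives elapse, leaving f ≈ 0.3969 of each dose.
Single-dose peak C₀ = D/Vd = 2261/198 ≈ 11.419 mcg/mL.
Steady-state trough Cmin,ss = C₀·f/(1−f) ≈ 11.419 × 0.3969/0.6031 ≈ 7.515 mcg/mL.
Trough 7.5 mcg/mL vs MEC 5 mcg/mL: adequate.

7.5 mcg/mL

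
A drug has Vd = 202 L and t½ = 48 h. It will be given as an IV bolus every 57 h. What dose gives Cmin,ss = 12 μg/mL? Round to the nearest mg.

3097 mg

τ/t½ = 57/48 ≈ 1.1875, so f = (1/2)^(57/48) ≈ 0.439063.
Cmin,ss = (D/Vd)·f/(1−f), so D = Cmin,ss·Vd·(1−f)/f.
D = 12 × 202 × (1−f)/f ≈ 12 × 202 × 1.27758 ≈ 3096.85 mg.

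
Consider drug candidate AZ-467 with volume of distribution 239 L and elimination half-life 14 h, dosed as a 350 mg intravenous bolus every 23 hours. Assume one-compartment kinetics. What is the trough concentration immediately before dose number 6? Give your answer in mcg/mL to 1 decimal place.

0.7 mcg/mL

f = (1/2)^(τ/t½) = (1/2)^(23/14) ≈ 0.3202.
C₀ = D/Vd = 350/239 ≈ 1.464 mcg/mL.
Before the 6th dose, 5 doses have been given. Superposition: Cmin = C₀·(f + f² + … + f^5).
≈ 1.464 × (0.3202 + 0.1025 + 0.0328 + 0.0105 + 0.0034) ≈ 1.464 × 0.4694 ≈ 0.687 mcg/mL.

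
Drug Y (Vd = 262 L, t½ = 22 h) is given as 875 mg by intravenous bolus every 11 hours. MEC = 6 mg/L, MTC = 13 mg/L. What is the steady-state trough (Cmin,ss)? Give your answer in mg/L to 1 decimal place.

τ/t½ = 11/22 ≈ 0.5, so fraction remaining f = (1/2)^(11/22) ≈ 0.7071.
At steady state, accumulation factor R = 1/(1 − e^(−kτ)) ≈ 3.4141.
Each bolus raises the concentration by D/Vd = 875/262 ≈ 3.340 mg/L.
Steady-state peak Cmax,ss = C₀·R ≈ 3.340 × 3.4141 ≈ 11.403 mg/L.
Steady-state trough Cmin,ss = Cmax,ss·f ≈ 11.403 × 0.7071 ≈ 8.063 mg/L.
Trough 8.1 mg/L vs MEC 6 mg/L: adequate.

8.1 mg/L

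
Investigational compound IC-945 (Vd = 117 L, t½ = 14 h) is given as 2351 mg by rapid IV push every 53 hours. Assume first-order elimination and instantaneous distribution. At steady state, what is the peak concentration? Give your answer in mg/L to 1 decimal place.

21.7 mg/L

τ/t½ = 53/14 ≈ 3.7857, so fraction remaining f = (1/2)^(53/14) ≈ 0.0725.
At steady state, accumulation factor R = 1/(1 − e^(−kτ)) ≈ 1.0782.
Each bolus raises the concentration by D/Vd = 2351/117 ≈ 20.094 mg/L.
Steady-state peak Cmax,ss = C₀·R ≈ 20.094 × 1.0782 ≈ 21.665 mg/L.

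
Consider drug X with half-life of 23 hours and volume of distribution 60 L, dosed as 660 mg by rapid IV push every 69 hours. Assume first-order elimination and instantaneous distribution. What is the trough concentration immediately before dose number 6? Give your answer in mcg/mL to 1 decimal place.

1.6 mcg/mL

f = (1/2)^(τ/t½) = (1/2)^(69/23) ≈ 0.1250.
C₀ = D/Vd = 660/60 ≈ 11.000 mcg/mL.
Before the 6th dose, 5 doses have been given. Superposition: Cmin = C₀·(f + f² + … + f^5).
≈ 11.000 × (0.1250 + 0.0156 + 0.0020 + 0.0002 + 0.0000) ≈ 11.000 × 0.1428 ≈ 1.571 mcg/mL.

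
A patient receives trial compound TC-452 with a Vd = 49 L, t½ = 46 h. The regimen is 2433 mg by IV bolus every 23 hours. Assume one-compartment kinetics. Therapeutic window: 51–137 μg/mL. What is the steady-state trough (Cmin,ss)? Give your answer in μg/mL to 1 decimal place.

k = ln2/t½ = ln2/46 ≈ 0.015068 h⁻¹; fraction remaining f = e^(−kτ) = e^(−0.015068×23) ≈ 0.7071.
Single-dose peak C₀ = D/Vd = 2433/49 ≈ 49.653 μg/mL.
Steady-state trough Cmin,ss = C₀·f/(1−f) ≈ 49.653 × 0.7071/0.2929 ≈ 119.869 μg/mL.
Trough 119.9 μg/mL vs MEC 51 μg/mL: adequate.

119.9 μg/mL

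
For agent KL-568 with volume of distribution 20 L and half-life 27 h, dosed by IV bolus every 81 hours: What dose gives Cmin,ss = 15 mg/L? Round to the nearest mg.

2100 mg

τ/t½ = 81/27 ≈ 3, so f = (1/2)^(81/27) ≈ 0.125000.
Cmin,ss = (D/Vd)·f/(1−f), so D = Cmin,ss·Vd·(1−f)/f.
D = 15 × 20 × (1−f)/f ≈ 15 × 20 × 7.00000 ≈ 2100.00 mg.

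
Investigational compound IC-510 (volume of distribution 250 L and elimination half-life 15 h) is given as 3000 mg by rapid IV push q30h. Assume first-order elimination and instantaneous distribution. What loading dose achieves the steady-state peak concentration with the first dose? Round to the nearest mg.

4000 mg

f = (1/2)^(30/15) ≈ 0.250000; accumulation ratio R = 1/(1−f) ≈ 1.33333.
Loading dose to hit Cmax,ss on first dose: D_load = D_maint·R ≈ 3000 × 1.33333 ≈ 3999.99 mg.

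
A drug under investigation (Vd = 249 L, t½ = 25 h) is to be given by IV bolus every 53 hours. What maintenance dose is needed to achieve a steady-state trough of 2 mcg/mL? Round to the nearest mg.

τ/t½ = 53/25 ≈ 2.12, so f = (1/2)^(53/25) ≈ 0.230047.
Cmin,ss = (D/Vd)·f/(1−f), so D = Cmin,ss·Vd·(1−f)/f.
D = 2 × 249 × (1−f)/f ≈ 2 × 249 × 3.34694 ≈ 1666.78 mg.

1667 mg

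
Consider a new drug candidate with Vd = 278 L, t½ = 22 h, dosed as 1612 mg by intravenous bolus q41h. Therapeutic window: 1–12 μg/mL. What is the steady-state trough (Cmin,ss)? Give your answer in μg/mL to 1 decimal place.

k = ln2/t½ = ln2/22 ≈ 0.031507 h⁻¹; fraction remaining f = e^(−kτ) = e^(−0.031507×41) ≈ 0.2748.
At steady state, accumulation factor R = 1/(1 − e^(−kτ)) ≈ 1.3789.
Each bolus raises the concentration by D/Vd = 1612/278 ≈ 5.799 μg/mL.
Steady-state peak Cmax,ss = C₀·R ≈ 5.799 × 1.3789 ≈ 7.996 μg/mL.
One interval later, Cmin,ss = Cmax,ss·e^(−kτ) ≈ 7.996 × 0.2748 ≈ 2.197 μg/mL.
Trough 2.2 μg/mL vs MEC 1 μg/mL: adequate.

2.2 μg/mL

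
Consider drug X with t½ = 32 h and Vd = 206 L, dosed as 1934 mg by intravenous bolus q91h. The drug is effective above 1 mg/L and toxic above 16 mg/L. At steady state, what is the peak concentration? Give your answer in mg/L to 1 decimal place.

10.9 mg/L

τ/t½ = 91/32 ≈ 2.8438, so fraction remaining f = (1/2)^(91/32) ≈ 0.1393.
Accumulation ratio R = 1/(1 − f) ≈ 1/0.8607 ≈ 1.1618.
Each bolus raises the concentration by D/Vd = 1934/206 ≈ 9.388 mg/L.
Steady-state peak Cmax,ss = C₀·R ≈ 9.388 × 1.1618 ≈ 10.907 mg/L.
Peak 10.9 mg/L vs MTC 16 mg/L: below toxic threshold.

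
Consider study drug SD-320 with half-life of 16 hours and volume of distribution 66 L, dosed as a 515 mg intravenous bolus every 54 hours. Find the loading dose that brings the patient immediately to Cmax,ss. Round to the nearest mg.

f = (1/2)^(54/16) ≈ 0.096388; accumulation ratio R = 1/(1−f) ≈ 1.10667.
Loading dose to hit Cmax,ss on first dose: D_load = D_maint·R ≈ 515 × 1.10667 ≈ 569.94 mg.

570 mg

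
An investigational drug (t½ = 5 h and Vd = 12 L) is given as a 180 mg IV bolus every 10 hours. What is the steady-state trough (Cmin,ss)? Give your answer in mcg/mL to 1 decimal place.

5.0 mcg/mL

τ = 10 h = 2 half-lives, so f = (1/2)^2 = 0.25.
Accumulation ratio R = 1/(1 − f) = 1/0.75 = 4/3.
Single-dose peak C₀ = D/Vd = 180/12 = 15 mcg/mL.
Steady-state peak Cmax,ss = C₀·R = 15 × 4/3 ≈ 20.000 mcg/mL.
Steady-state trough Cmin,ss = Cmax,ss·f ≈ 20.000 × 0.25 ≈ 5.000 mcg/mL.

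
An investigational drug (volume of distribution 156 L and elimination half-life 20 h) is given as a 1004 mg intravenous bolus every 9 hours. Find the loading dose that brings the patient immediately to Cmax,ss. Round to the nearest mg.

3747 mg

f = (1/2)^(9/20) ≈ 0.732043; accumulation ratio R = 1/(1−f) ≈ 3.73194.
Loading dose to hit Cmax,ss on first dose: D_load = D_maint·R ≈ 1004 × 3.73194 ≈ 3746.87 mg.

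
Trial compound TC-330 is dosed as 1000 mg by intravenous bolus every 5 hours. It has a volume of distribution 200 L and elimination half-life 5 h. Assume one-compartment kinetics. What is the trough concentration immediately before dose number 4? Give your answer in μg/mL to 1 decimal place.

f = (1/2)^(τ/t½) = (1/2)^(5/5) ≈ 0.5000.
C₀ = D/Vd = 1000/200 ≈ 5.000 μg/mL.
Before the 4th dose, 3 doses have been given. Superposition: Cmin = C₀·(f + f² + … + f^3).
≈ 5.000 × (0.5000 + 0.2500 + 0.1250) ≈ 5.000 × 0.8750 ≈ 4.375 μg/mL.

4.4 μg/mL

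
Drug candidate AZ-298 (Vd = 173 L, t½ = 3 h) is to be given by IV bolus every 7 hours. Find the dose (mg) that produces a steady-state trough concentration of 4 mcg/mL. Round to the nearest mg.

2795 mg

τ/t½ = 7/3 ≈ 2.3333, so f = (1/2)^(7/3) ≈ 0.198425.
Cmin,ss = (D/Vd)·f/(1−f), so D = Cmin,ss·Vd·(1−f)/f.
D = 4 × 173 × (1−f)/f ≈ 4 × 173 × 4.03969 ≈ 2795.47 mg.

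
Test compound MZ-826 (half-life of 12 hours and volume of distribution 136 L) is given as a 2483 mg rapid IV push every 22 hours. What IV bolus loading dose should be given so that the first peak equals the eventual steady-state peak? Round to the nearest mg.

f = (1/2)^(22/12) ≈ 0.280616; accumulation ratio R = 1/(1−f) ≈ 1.39008.
Loading dose to hit Cmax,ss on first dose: D_load = D_maint·R ≈ 2483 × 1.39008 ≈ 3451.57 mg.

3452 mg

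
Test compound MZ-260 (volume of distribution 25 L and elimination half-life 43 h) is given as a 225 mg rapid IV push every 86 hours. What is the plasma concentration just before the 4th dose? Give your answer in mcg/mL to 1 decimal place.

f = (1/2)^(τ/t½) = (1/2)^(86/43) ≈ 0.2500.
C₀ = D/Vd = 225/25 ≈ 9.000 mcg/mL.
Before the 4th dose, 3 doses have been given. Superposition: Cmin = C₀·(f + f² + … + f^3).
≈ 9.000 × (0.2500 + 0.0625 + 0.0156) ≈ 9.000 × 0.3281 ≈ 2.953 mcg/mL.

3.0 mcg/mL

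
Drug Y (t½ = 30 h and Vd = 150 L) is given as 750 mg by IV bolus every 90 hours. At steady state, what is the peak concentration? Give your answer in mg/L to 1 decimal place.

5.7 mg/L

The dosing interval is 3 half-lives, so f = 2^(−3) = 0.125.
At steady state, R = 1/(1 − 0.125) = 8/7.
Single-dose peak C₀ = D/Vd = 750/150 = 5 mg/L.
Steady-state peak Cmax,ss = C₀·R = 5 × 8/7 ≈ 5.714 mg/L.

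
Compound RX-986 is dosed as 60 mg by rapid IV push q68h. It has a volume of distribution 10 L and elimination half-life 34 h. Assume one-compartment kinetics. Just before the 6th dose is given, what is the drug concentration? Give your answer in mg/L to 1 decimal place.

2.0 mg/L

f = (1/2)^(τ/t½) = (1/2)^(68/34) ≈ 0.2500.
C₀ = D/Vd = 60/10 ≈ 6.000 mg/L.
Before the 6th dose, 5 doses have been given. Superposition: Cmin = C₀·(f + f² + … + f^5).
≈ 6.000 × (0.2500 + 0.0625 + 0.0156 + 0.0039 + 0.0010) ≈ 6.000 × 0.3330 ≈ 1.998 mg/L.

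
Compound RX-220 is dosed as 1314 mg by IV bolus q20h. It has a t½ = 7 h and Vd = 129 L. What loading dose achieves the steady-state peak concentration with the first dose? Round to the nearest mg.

f = (1/2)^(20/7) ≈ 0.138011; accumulation ratio R = 1/(1−f) ≈ 1.16011.
Loading dose to hit Cmax,ss on first dose: D_load = D_maint·R ≈ 1314 × 1.16011 ≈ 1524.38 mg.

1524 mg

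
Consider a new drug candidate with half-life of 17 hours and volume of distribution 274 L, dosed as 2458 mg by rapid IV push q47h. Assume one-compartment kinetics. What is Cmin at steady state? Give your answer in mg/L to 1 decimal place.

1.5 mg/L

τ/t½ = 47/17 ≈ 2.7647, so fraction remaining f = (1/2)^(47/17) ≈ 0.1471.
Each bolus raises the concentration by D/Vd = 2458/274 ≈ 8.971 mg/L.
Steady-state trough Cmin,ss = C₀·f/(1−f) ≈ 8.971 × 0.1471/0.8529 ≈ 1.547 mg/L.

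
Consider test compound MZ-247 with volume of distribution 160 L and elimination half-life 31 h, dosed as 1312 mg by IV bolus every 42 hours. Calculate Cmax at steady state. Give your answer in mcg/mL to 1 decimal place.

13.5 mcg/mL

k = ln2/t½ = ln2/31 ≈ 0.022360 h⁻¹; fraction remaining f = e^(−kτ) = e^(−0.022360×42) ≈ 0.3910.
Accumulation ratio R = 1/(1 − f) ≈ 1/0.6090 ≈ 1.6420.
Each bolus raises the concentration by D/Vd = 1312/160 ≈ 8.200 mcg/mL.
Cmax,ss = C₀/(1 − f) ≈ 8.200/0.6090 ≈ 13.465 mcg/mL.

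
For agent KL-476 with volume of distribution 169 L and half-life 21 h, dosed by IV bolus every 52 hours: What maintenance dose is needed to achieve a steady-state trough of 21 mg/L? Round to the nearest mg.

16199 mg

τ/t½ = 52/21 ≈ 2.4762, so f = (1/2)^(52/21) ≈ 0.179718.
Cmin,ss = (D/Vd)·f/(1−f), so D = Cmin,ss·Vd·(1−f)/f.
D = 21 × 169 × (1−f)/f ≈ 21 × 169 × 4.56427 ≈ 16198.59 mg.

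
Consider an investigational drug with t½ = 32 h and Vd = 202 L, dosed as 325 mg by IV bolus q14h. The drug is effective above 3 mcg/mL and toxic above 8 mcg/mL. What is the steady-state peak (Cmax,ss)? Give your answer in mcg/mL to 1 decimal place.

6.2 mcg/mL

Over one 14-h interval, 14/32 ≈ 0.4375 half-lives elapse, leaving f ≈ 0.7384 of each dose.
At steady state, accumulation factor R = 1/(1 − e^(−kτ)) ≈ 3.8226.
Each bolus raises the concentration by D/Vd = 325/202 ≈ 1.609 mcg/mL.
Steady-state peak Cmax,ss = C₀·R ≈ 1.609 × 3.8226 ≈ 6.151 mcg/mL.
Peak 6.2 mcg/mL vs MTC 8 mcg/mL: below toxic threshold.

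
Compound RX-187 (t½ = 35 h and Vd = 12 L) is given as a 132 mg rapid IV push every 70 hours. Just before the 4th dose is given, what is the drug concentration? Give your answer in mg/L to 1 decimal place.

f = (1/2)^(τ/t½) = (1/2)^(70/35) ≈ 0.2500.
C₀ = D/Vd = 132/12 ≈ 11.000 mg/L.
Before the 4th dose, 3 doses have been given. Superposition: Cmin = C₀·(f + f² + … + f^3).
≈ 11.000 × (0.2500 + 0.0625 + 0.0156) ≈ 11.000 × 0.3281 ≈ 3.609 mg/L.

3.6 mg/L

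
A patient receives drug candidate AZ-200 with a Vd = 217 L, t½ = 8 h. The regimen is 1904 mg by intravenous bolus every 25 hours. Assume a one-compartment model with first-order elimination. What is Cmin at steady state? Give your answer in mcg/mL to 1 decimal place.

k = ln2/t½ = ln2/8 ≈ 0.086643 h⁻¹; fraction remaining f = e^(−kτ) = e^(−0.086643×25) ≈ 0.1146.
Single-dose peak C₀ = D/Vd = 1904/217 ≈ 8.774 mcg/mL.
Steady-state trough Cmin,ss = C₀·f/(1−f) ≈ 8.774 × 0.1146/0.8854 ≈ 1.136 mcg/mL.

1.1 mcg/mL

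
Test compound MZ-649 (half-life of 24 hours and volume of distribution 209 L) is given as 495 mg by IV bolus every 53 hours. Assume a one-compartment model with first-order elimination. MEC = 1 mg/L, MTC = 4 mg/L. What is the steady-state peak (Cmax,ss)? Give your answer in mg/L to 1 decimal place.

k = ln2/t½ = ln2/24 ≈ 0.028881 h⁻¹; fraction remaining f = e^(−kτ) = e^(−0.028881×53) ≈ 0.2164.
Accumulation ratio R = 1/(1 − f) ≈ 1/0.7836 ≈ 1.2762.
Each bolus raises the concentration by D/Vd = 495/209 ≈ 2.368 mg/L.
Steady-state peak Cmax,ss = C₀·R ≈ 2.368 × 1.2762 ≈ 3.022 mg/L.
Peak 3.0 mg/L vs MTC 4 mg/L: below toxic threshold.

3.0 mg/L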